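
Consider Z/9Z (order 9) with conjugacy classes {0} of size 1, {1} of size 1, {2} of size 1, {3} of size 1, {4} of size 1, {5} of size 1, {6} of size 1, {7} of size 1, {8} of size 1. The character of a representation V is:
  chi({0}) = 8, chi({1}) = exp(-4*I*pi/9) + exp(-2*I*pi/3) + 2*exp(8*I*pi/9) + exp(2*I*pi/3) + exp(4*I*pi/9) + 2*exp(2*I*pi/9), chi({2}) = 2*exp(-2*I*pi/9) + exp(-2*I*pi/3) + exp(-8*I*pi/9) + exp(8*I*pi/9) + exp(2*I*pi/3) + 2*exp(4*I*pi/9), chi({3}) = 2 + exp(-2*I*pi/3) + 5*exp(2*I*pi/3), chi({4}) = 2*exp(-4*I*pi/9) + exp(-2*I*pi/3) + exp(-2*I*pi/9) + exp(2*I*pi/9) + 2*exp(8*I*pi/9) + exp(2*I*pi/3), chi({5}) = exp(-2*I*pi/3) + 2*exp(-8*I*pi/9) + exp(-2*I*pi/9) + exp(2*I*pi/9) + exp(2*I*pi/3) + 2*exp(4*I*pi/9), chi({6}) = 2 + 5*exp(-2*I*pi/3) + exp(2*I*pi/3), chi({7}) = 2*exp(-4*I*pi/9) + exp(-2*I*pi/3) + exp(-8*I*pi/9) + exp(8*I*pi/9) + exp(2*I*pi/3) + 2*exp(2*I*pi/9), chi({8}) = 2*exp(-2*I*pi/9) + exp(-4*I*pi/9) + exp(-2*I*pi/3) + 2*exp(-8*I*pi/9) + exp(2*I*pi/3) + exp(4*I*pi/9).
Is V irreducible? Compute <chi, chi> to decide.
Not irreducible (reducible): <chi, chi> = 12 > 1.

Derivation: <chi, chi> = (1/|G|) sum_C |C| * |chi(C)|^2 = (1/9)[1*|8|^2 + 1*|exp(-4*I*pi/9) + exp(-2*I*pi/3) + 2*exp(8*I*pi/9) + exp(2*I*pi/3) + exp(4*I*pi/9) + 2*exp(2*I*pi/9)|^2 + 1*|2*exp(-2*I*pi/9) + exp(-2*I*pi/3) + exp(-8*I*pi/9) + exp(8*I*pi/9) + exp(2*I*pi/3) + 2*exp(4*I*pi/9)|^2 + 1*|2 + exp(-2*I*pi/3) + 5*exp(2*I*pi/3)|^2 + 1*|2*exp(-4*I*pi/9) + exp(-2*I*pi/3) + exp(-2*I*pi/9) + exp(2*I*pi/9) + 2*exp(8*I*pi/9) + exp(2*I*pi/3)|^2 + 1*|exp(-2*I*pi/3) + 2*exp(-8*I*pi/9) + exp(-2*I*pi/9) + exp(2*I*pi/9) + exp(2*I*pi/3) + 2*exp(4*I*pi/9)|^2 + 1*|2 + 5*exp(-2*I*pi/3) + exp(2*I*pi/3)|^2 + 1*|2*exp(-4*I*pi/9) + exp(-2*I*pi/3) + exp(-8*I*pi/9) + exp(8*I*pi/9) + exp(2*I*pi/3) + 2*exp(2*I*pi/9)|^2 + 1*|2*exp(-2*I*pi/9) + exp(-4*I*pi/9) + exp(-2*I*pi/3) + 2*exp(-8*I*pi/9) + exp(2*I*pi/3) + exp(4*I*pi/9)|^2]
  = (1/9)[(64) + (12 + 9*exp(-2*I*pi/3) + 6*exp(-4*I*pi/9) + 6*exp(-2*I*pi/9) + 5*exp(-8*I*pi/9) + 5*exp(8*I*pi/9) + 6*exp(2*I*pi/9) + 6*exp(4*I*pi/9) + 9*exp(2*I*pi/3)) + (12 + 9*exp(-2*I*pi/3) + 6*exp(-4*I*pi/9) + 5*exp(-2*I*pi/9) + 6*exp(-8*I*pi/9) + 6*exp(8*I*pi/9) + 5*exp(2*I*pi/9) + 6*exp(4*I*pi/9) + 9*exp(2*I*pi/3)) + (13) + (12 + 9*exp(-2*I*pi/3) + 5*exp(-4*I*pi/9) + 6*exp(-2*I*pi/9) + 6*exp(-8*I*pi/9) + 6*exp(8*I*pi/9) + 6*exp(2*I*pi/9) + 5*exp(4*I*pi/9) + 9*exp(2*I*pi/3)) + (12 + 9*exp(-2*I*pi/3) + 5*exp(-4*I*pi/9) + 6*exp(-2*I*pi/9) + 6*exp(-8*I*pi/9) + 6*exp(8*I*pi/9) + 6*exp(2*I*pi/9) + 5*exp(4*I*pi/9) + 9*exp(2*I*pi/3)) + (13) + (12 + 9*exp(-2*I*pi/3) + 6*exp(-4*I*pi/9) + 5*exp(-2*I*pi/9) + 6*exp(-8*I*pi/9) + 6*exp(8*I*pi/9) + 5*exp(2*I*pi/9) + 6*exp(4*I*pi/9) + 9*exp(2*I*pi/3)) + (12 + 9*exp(-2*I*pi/3) + 6*exp(-4*I*pi/9) + 6*exp(-2*I*pi/9) + 5*exp(-8*I*pi/9) + 5*exp(8*I*pi/9) + 6*exp(2*I*pi/9) + 6*exp(4*I*pi/9) + 9*exp(2*I*pi/3))] = 108/9 = 12.
(Exp terms are combined using exp(i*s)*conj(exp(i*t)) = exp(i*(s-t)), and sums of them are collapsed using the identity that for every m > 1 the m distinct m-th roots of unity sum to 0, e.g. 1 + exp(2*I*pi/3) + exp(-2*I*pi/3) = 0.)
A character is irreducible iff <chi, chi> = 1, so this representation is reducible.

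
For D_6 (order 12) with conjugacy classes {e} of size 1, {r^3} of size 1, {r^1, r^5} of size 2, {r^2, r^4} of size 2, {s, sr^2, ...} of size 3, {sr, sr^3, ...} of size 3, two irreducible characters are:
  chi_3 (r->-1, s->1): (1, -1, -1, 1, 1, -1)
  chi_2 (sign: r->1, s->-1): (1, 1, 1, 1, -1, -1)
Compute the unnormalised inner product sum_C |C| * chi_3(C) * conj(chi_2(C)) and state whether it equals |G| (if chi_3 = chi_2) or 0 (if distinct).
Sum = 0; so <chi_3, chi_2> = 0 (distinct irreducibles are orthogonal).

Compute term by term over conjugacy classes (|C| * chi_3(C) * conj(chi_2(C))):
  1*(1)*conj(1) + 1*(-1)*conj(1) + 2*(-1)*conj(1) + 2*(1)*conj(1) + 3*(1)*conj(-1) + 3*(-1)*conj(-1)
  = (1) + (-1) + (-2) + (2) + (-3) + (3)
  = 0.
Dividing by |G| = 12 gives 0/12 = 0, matching the row-orthogonality relation <chi_3, chi_2> = [chi_3 = chi_2].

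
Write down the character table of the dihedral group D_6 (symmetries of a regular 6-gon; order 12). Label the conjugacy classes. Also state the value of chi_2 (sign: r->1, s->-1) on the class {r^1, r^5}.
Conjugacy classes: {e} of size 1, {r^3} of size 1, {r^1, r^5} of size 2, {r^2, r^4} of size 2, {s, sr^2, ...} of size 3, {sr, sr^3, ...} of size 3.
Character table:
  irrep \ class              {e} (size 1)  {r^3} (size 1)  {r^1, r^5} (size 2)  {r^2, r^4} (size 2)  {s, sr^2, ...} (size 3)  {sr, sr^3, ...} (size 3)
  chi_1 (triv)               1             1               1                    1                    1                        1                       
  chi_2 (sign: r->1, s->-1)  1             1               1                    1                    -1                       -1                      
  chi_3 (r->-1, s->1)        1             -1              -1                   1                    1                        -1                      
  chi_4 (r->-1, s->-1)       1             -1              -1                   1                    -1                       1                       
  chi_5 (2d, j=1)            2             -2              1                    -1                   0                        0                       
  chi_6 (2d, j=2)            2             2               -1                   -1                   0                        0                       

Spot check: chi_2 (sign: r->1, s->-1) on {r^1, r^5} = 1.

Explanation: D_6 has order 2*6 = 12 with 6 conjugacy classes, hence 6 irreducibles. Sum of squared dims 1 + 1 + 1 + 1 + 4 + 4 = 12 = |G|. Linear characters come from the abelianisation; the 2-dimensional irreps have character r^k -> 2*cos(2*pi*j*k/6), reflections -> 0.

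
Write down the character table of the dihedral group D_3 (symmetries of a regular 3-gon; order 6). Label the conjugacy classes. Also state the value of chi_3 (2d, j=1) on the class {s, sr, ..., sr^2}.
Conjugacy classes: {e} of size 1, {r^1, r^2} of size 2, {s, sr, ..., sr^2} of size 3.
Character table:
  irrep \ class              {e} (size 1)  {r^1, r^2} (size 2)  {s, sr, ..., sr^2} (size 3)
  chi_1 (triv)               1             1                    1                          
  chi_2 (sign: r->1, s->-1)  1             1                    -1                         
  chi_3 (2d, j=1)            2             -1                   0                          

Spot check: chi_3 (2d, j=1) on {s, sr, ..., sr^2} = 0.

Justification: D_3 has order 2*3 = 6 with 3 conjugacy classes, hence 3 irreducibles. Sum of squared dims 1 + 1 + 4 = 6 = |G|. Linear characters come from the abelianisation; the 2-dimensional irreps have character r^k -> 2*cos(2*pi*j*k/3), reflections -> 0.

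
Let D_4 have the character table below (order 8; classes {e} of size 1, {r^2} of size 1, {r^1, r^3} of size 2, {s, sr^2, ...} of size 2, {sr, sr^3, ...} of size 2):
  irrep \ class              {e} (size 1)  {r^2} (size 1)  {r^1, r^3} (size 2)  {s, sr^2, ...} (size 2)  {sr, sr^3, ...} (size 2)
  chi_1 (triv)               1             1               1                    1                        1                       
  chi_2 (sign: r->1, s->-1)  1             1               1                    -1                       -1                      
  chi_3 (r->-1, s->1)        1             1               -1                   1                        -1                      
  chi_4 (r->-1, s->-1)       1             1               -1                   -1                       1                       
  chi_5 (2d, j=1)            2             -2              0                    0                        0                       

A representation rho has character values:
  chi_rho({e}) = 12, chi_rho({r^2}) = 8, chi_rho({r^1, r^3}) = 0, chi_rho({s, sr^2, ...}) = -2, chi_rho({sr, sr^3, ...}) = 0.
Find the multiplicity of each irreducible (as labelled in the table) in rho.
Multiplicities: chi_1: 2, chi_2: 3, chi_3: 2, chi_4: 3, chi_5: 1.

Solution. Use <chi_rho, chi> = (1/|G|) sum_C |C| * chi_rho(C) * conj(chi(C)) with |G| = 8 for each irreducible chi in the table:
  <chi_rho, chi_1> = (1/8)[1*(12)*conj(1) + 1*(8)*conj(1) + 2*(0)*conj(1) + 2*(-2)*conj(1) + 2*(0)*conj(1)]
      = (1/8)[(12) + (8) + (0) + (-4) + (0)] = 16/8 = 2
  <chi_rho, chi_2> = (1/8)[1*(12)*conj(1) + 1*(8)*conj(1) + 2*(0)*conj(1) + 2*(-2)*conj(-1) + 2*(0)*conj(-1)]
      = (1/8)[(12) + (8) + (0) + (4) + (0)] = 24/8 = 3
  <chi_rho, chi_3> = (1/8)[1*(12)*conj(1) + 1*(8)*conj(1) + 2*(0)*conj(-1) + 2*(-2)*conj(1) + 2*(0)*conj(-1)]
      = (1/8)[(12) + (8) + (0) + (-4) + (0)] = 16/8 = 2
  <chi_rho, chi_4> = (1/8)[1*(12)*conj(1) + 1*(8)*conj(1) + 2*(0)*conj(-1) + 2*(-2)*conj(-1) + 2*(0)*conj(1)]
      = (1/8)[(12) + (8) + (0) + (4) + (0)] = 24/8 = 3
  <chi_rho, chi_5> = (1/8)[1*(12)*conj(2) + 1*(8)*conj(-2) + 2*(0)*conj(0) + 2*(-2)*conj(0) + 2*(0)*conj(0)]
      = (1/8)[(24) + (-16) + (0) + (0) + (0)] = 8/8 = 1
Dimension check: dim(rho) = sum (mult * dim) = 2*1 + 3*1 + 2*1 + 3*1 + 1*2 = 12 = chi_rho(e) = 12.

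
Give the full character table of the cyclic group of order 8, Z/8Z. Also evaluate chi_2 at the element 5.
Character table of Z/8Z (irreps indexed chi_0,...,chi_7 with chi_k(m) = zeta_8^(k*m), zeta_8 = exp(2*pi*i/8)):
  irrep \ class  {0} (size 1)  {1} (size 1)    {2} (size 1)  {3} (size 1)    {4} (size 1)  {5} (size 1)    {6} (size 1)  {7} (size 1)  
  chi_0          1             1               1             1               1             1               1             1             
  chi_1          1             exp(I*pi/4)     I             exp(3*I*pi/4)   -1            exp(-3*I*pi/4)  -I            exp(-I*pi/4)  
  chi_2          1             I               -1            -I              1             I               -1            -I            
  chi_3          1             exp(3*I*pi/4)   -I            exp(I*pi/4)     -1            exp(-I*pi/4)    I             exp(-3*I*pi/4)
  chi_4          1             -1              1             -1              1             -1              1             -1            
  chi_5          1             exp(-3*I*pi/4)  I             exp(-I*pi/4)    -1            exp(I*pi/4)     -I            exp(3*I*pi/4) 
  chi_6          1             -I              -1            I               1             -I              -1            I             
  chi_7          1             exp(-I*pi/4)    -I            exp(-3*I*pi/4)  -1            exp(3*I*pi/4)   I             exp(I*pi/4)   

Spot check: chi_2(5) = zeta_8^(2*5) = zeta_8^10 = I.

Working: Z/8Z is abelian, so all 8 irreducible complex representations are 1-dimensional. They are given by chi_k(m) = zeta_8^(k*m) for k = 0,...,7. Row orthogonality: sum_m chi_k(m) conj(chi_l(m)) = 8 * [k = l].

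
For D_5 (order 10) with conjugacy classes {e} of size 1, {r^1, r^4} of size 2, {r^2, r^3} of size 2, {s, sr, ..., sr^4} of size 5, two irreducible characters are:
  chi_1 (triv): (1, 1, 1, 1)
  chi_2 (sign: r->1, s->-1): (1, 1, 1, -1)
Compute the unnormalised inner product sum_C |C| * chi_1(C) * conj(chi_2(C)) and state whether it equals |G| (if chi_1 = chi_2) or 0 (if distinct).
Sum = 0; so <chi_1, chi_2> = 0 (distinct irreducibles are orthogonal).

Solution. Compute term by term over conjugacy classes (|C| * chi_1(C) * conj(chi_2(C))):
  1*(1)*conj(1) + 2*(1)*conj(1) + 2*(1)*conj(1) + 5*(1)*conj(-1)
  = (1) + (2) + (2) + (-5)
  = 0.
Dividing by |G| = 10 gives 0/10 = 0, matching the row-orthogonality relation <chi_1, chi_2> = [chi_1 = chi_2].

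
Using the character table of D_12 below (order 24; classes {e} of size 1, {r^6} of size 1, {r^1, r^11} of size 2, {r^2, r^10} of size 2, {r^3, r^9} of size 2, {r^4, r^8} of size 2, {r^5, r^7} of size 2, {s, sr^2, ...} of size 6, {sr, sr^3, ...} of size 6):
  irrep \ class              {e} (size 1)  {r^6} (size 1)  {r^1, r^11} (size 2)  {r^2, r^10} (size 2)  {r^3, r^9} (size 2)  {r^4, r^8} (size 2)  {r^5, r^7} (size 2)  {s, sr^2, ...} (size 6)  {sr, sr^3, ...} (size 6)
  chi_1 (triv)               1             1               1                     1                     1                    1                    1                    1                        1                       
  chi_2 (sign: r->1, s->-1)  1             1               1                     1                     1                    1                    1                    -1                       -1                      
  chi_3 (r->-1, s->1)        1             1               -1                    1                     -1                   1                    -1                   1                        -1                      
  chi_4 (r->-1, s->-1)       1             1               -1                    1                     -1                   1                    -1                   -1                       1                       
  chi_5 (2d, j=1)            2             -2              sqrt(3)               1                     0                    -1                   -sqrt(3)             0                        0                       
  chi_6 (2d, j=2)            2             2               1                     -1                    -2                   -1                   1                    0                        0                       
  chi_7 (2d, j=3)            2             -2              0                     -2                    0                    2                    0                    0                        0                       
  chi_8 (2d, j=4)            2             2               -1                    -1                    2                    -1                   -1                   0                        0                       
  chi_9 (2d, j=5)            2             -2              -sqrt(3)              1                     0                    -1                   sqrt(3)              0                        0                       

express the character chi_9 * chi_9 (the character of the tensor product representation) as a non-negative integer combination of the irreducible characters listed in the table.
chi_9 tensor chi_9 = chi_1 + chi_2 + chi_6 (all other irreducibles have multiplicity 0).

Justification: The character of a tensor product is the pointwise product (chi_9 * chi_9)(C) = chi_9(C) * chi_9(C):
  {e}: (2)*(2), {r^6}: (-2)*(-2), {r^1, r^11}: (-sqrt(3))*(-sqrt(3)), {r^2, r^10}: (1)*(1), {r^3, r^9}: (0)*(0), {r^4, r^8}: (-1)*(-1), {r^5, r^7}: (sqrt(3))*(sqrt(3)), {s, sr^2, ...}: (0)*(0), {sr, sr^3, ...}: (0)*(0)
so (chi_9 * chi_9) takes values
  {e} -> 4, {r^6} -> 4, {r^1, r^11} -> 3, {r^2, r^10} -> 1, {r^3, r^9} -> 0, {r^4, r^8} -> 1, {r^5, r^7} -> 3, {s, sr^2, ...} -> 0, {sr, sr^3, ...} -> 0.
Now take the inner product of this character with each irreducible chi from the table, <chi_9*chi_9, chi> = (1/24) sum_C |C| (chi_9*chi_9)(C) conj(chi(C)):
  <chi_9*chi_9, chi_1> = (1/24)[1*(4)*conj(1) + 1*(4)*conj(1) + 2*(3)*conj(1) + 2*(1)*conj(1) + 2*(0)*conj(1) + 2*(1)*conj(1) + 2*(3)*conj(1) + 6*(0)*conj(1) + 6*(0)*conj(1)]
      = (1/24)[(4) + (4) + (6) + (2) + (0) + (2) + (6) + (0) + (0)] = 24/24 = 1
  <chi_9*chi_9, chi_2> = (1/24)[1*(4)*conj(1) + 1*(4)*conj(1) + 2*(3)*conj(1) + 2*(1)*conj(1) + 2*(0)*conj(1) + 2*(1)*conj(1) + 2*(3)*conj(1) + 6*(0)*conj(-1) + 6*(0)*conj(-1)]
      = (1/24)[(4) + (4) + (6) + (2) + (0) + (2) + (6) + (0) + (0)] = 24/24 = 1
  <chi_9*chi_9, chi_3> = (1/24)[1*(4)*conj(1) + 1*(4)*conj(1) + 2*(3)*conj(-1) + 2*(1)*conj(1) + 2*(0)*conj(-1) + 2*(1)*conj(1) + 2*(3)*conj(-1) + 6*(0)*conj(1) + 6*(0)*conj(-1)]
      = (1/24)[(4) + (4) + (-6) + (2) + (0) + (2) + (-6) + (0) + (0)] = 0/24 = 0
  <chi_9*chi_9, chi_4> = (1/24)[1*(4)*conj(1) + 1*(4)*conj(1) + 2*(3)*conj(-1) + 2*(1)*conj(1) + 2*(0)*conj(-1) + 2*(1)*conj(1) + 2*(3)*conj(-1) + 6*(0)*conj(-1) + 6*(0)*conj(1)]
      = (1/24)[(4) + (4) + (-6) + (2) + (0) + (2) + (-6) + (0) + (0)] = 0/24 = 0
  <chi_9*chi_9, chi_5> = (1/24)[1*(4)*conj(2) + 1*(4)*conj(-2) + 2*(3)*conj(sqrt(3)) + 2*(1)*conj(1) + 2*(0)*conj(0) + 2*(1)*conj(-1) + 2*(3)*conj(-sqrt(3)) + 6*(0)*conj(0) + 6*(0)*conj(0)]
      = (1/24)[(8) + (-8) + (6*sqrt(3)) + (2) + (0) + (-2) + (-6*sqrt(3)) + (0) + (0)] = 0/24 = 0
  <chi_9*chi_9, chi_6> = (1/24)[1*(4)*conj(2) + 1*(4)*conj(2) + 2*(3)*conj(1) + 2*(1)*conj(-1) + 2*(0)*conj(-2) + 2*(1)*conj(-1) + 2*(3)*conj(1) + 6*(0)*conj(0) + 6*(0)*conj(0)]
      = (1/24)[(8) + (8) + (6) + (-2) + (0) + (-2) + (6) + (0) + (0)] = 24/24 = 1
  <chi_9*chi_9, chi_7> = (1/24)[1*(4)*conj(2) + 1*(4)*conj(-2) + 2*(3)*conj(0) + 2*(1)*conj(-2) + 2*(0)*conj(0) + 2*(1)*conj(2) + 2*(3)*conj(0) + 6*(0)*conj(0) + 6*(0)*conj(0)]
      = (1/24)[(8) + (-8) + (0) + (-4) + (0) + (4) + (0) + (0) + (0)] = 0/24 = 0
  <chi_9*chi_9, chi_8> = (1/24)[1*(4)*conj(2) + 1*(4)*conj(2) + 2*(3)*conj(-1) + 2*(1)*conj(-1) + 2*(0)*conj(2) + 2*(1)*conj(-1) + 2*(3)*conj(-1) + 6*(0)*conj(0) + 6*(0)*conj(0)]
      = (1/24)[(8) + (8) + (-6) + (-2) + (0) + (-2) + (-6) + (0) + (0)] = 0/24 = 0
  <chi_9*chi_9, chi_9> = (1/24)[1*(4)*conj(2) + 1*(4)*conj(-2) + 2*(3)*conj(-sqrt(3)) + 2*(1)*conj(1) + 2*(0)*conj(0) + 2*(1)*conj(-1) + 2*(3)*conj(sqrt(3)) + 6*(0)*conj(0) + 6*(0)*conj(0)]
      = (1/24)[(8) + (-8) + (-6*sqrt(3)) + (2) + (0) + (-2) + (6*sqrt(3)) + (0) + (0)] = 0/24 = 0
Hence the multiplicities are chi_1: 1, chi_2: 1, chi_6: 1. Dimension check: dim(chi_9)*dim(chi_9) = 2*2 = 4 and sum (mult * dim) = 1*1 + 1*1 + 1*2 = 4.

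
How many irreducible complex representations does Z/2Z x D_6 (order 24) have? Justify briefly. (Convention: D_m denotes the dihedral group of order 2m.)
12

Solution. The number of irreducible complex representations of a finite group equals its number of conjugacy classes. For a direct product, #classes(G x H) = #classes(G) * #classes(H). Z/2Z has 2 classes (abelian), D_6 has 6 classes, so 2 * 6 = 12, so Z/2Z x D_6 (order 24) has exactly 12 irreducible complex representations.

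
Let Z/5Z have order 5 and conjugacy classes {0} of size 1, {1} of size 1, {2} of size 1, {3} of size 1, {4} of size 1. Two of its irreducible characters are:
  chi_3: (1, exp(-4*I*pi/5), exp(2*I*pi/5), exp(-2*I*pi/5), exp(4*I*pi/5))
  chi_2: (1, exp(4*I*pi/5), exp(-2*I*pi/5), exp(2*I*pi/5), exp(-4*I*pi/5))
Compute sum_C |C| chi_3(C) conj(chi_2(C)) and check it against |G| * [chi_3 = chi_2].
Sum = 0; so <chi_3, chi_2> = 0 (distinct irreducibles are orthogonal).

Derivation: Compute term by term over conjugacy classes (|C| * chi_3(C) * conj(chi_2(C))):
  1*(1)*conj(1) + 1*(exp(-4*I*pi/5))*conj(exp(4*I*pi/5)) + 1*(exp(2*I*pi/5))*conj(exp(-2*I*pi/5)) + 1*(exp(-2*I*pi/5))*conj(exp(2*I*pi/5)) + 1*(exp(4*I*pi/5))*conj(exp(-4*I*pi/5))
  = (1) + (exp(2*I*pi/5)) + (exp(4*I*pi/5)) + (exp(-4*I*pi/5)) + (exp(-2*I*pi/5))
  = 0.
(Exp terms are combined using exp(i*s)*conj(exp(i*t)) = exp(i*(s-t)), and sums of them are collapsed using the identity that for every m > 1 the m distinct m-th roots of unity sum to 0, e.g. 1 + exp(2*I*pi/3) + exp(-2*I*pi/3) = 0.)
Dividing by |G| = 5 gives 0/5 = 0, matching the row-orthogonality relation <chi_3, chi_2> = [chi_3 = chi_2].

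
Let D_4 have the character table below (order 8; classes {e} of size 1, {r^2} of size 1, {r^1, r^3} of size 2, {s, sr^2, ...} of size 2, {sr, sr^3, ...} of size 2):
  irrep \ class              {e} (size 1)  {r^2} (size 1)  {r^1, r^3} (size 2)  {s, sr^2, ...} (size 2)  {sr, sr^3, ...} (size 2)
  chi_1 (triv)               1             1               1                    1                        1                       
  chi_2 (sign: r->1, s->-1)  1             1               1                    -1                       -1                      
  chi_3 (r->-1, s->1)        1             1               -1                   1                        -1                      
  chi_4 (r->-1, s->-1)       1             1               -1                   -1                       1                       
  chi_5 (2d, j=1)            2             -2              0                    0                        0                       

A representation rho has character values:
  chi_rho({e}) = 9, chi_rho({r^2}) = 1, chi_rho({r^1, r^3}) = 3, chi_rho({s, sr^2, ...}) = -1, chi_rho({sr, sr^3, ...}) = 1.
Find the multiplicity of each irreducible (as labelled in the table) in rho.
Multiplicities: chi_1: 2, chi_2: 2, chi_3: 0, chi_4: 1, chi_5: 2.

Working: Use <chi_rho, chi> = (1/|G|) sum_C |C| * chi_rho(C) * conj(chi(C)) with |G| = 8 for each irreducible chi in the table:
  <chi_rho, chi_1> = (1/8)[1*(9)*conj(1) + 1*(1)*conj(1) + 2*(3)*conj(1) + 2*(-1)*conj(1) + 2*(1)*conj(1)]
      = (1/8)[(9) + (1) + (6) + (-2) + (2)] = 16/8 = 2
  <chi_rho, chi_2> = (1/8)[1*(9)*conj(1) + 1*(1)*conj(1) + 2*(3)*conj(1) + 2*(-1)*conj(-1) + 2*(1)*conj(-1)]
      = (1/8)[(9) + (1) + (6) + (2) + (-2)] = 16/8 = 2
  <chi_rho, chi_3> = (1/8)[1*(9)*conj(1) + 1*(1)*conj(1) + 2*(3)*conj(-1) + 2*(-1)*conj(1) + 2*(1)*conj(-1)]
      = (1/8)[(9) + (1) + (-6) + (-2) + (-2)] = 0/8 = 0
  <chi_rho, chi_4> = (1/8)[1*(9)*conj(1) + 1*(1)*conj(1) + 2*(3)*conj(-1) + 2*(-1)*conj(-1) + 2*(1)*conj(1)]
      = (1/8)[(9) + (1) + (-6) + (2) + (2)] = 8/8 = 1
  <chi_rho, chi_5> = (1/8)[1*(9)*conj(2) + 1*(1)*conj(-2) + 2*(3)*conj(0) + 2*(-1)*conj(0) + 2*(1)*conj(0)]
      = (1/8)[(18) + (-2) + (0) + (0) + (0)] = 16/8 = 2
Dimension check: dim(rho) = sum (mult * dim) = 2*1 + 2*1 + 0*1 + 1*1 + 2*2 = 9 = chi_rho(e) = 9.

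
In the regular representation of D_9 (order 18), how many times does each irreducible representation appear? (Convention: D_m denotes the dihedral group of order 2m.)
Each irreducible V_i of dimension d_i appears with multiplicity d_i, i.e. rho_reg = (direct sum over all irreducibles V_i) d_i V_i. The irreducible dimensions for D_9 are 1, 1, 2, 2, 2, 2: 2 irreducibles of dimension 1, each with multiplicity 1; 4 irreducibles of dimension 2, each with multiplicity 2. Total dimension 2*1*1 + 4*2*2 = 18 = |G|.

General theorem: in the regular representation of a finite group G, each irreducible appears with multiplicity equal to its dimension. Check: dim(rho_reg) = sum d_i^2 = 1 + 1 + 4 + 4 + 4 + 4 = 18 = |G|.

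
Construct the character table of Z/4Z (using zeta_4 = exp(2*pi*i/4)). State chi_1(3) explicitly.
Character table of Z/4Z (irreps indexed chi_0,...,chi_3 with chi_k(m) = zeta_4^(k*m), zeta_4 = exp(2*pi*i/4)):
  irrep \ class  {0} (size 1)  {1} (size 1)  {2} (size 1)  {3} (size 1)
  chi_0          1             1             1             1           
  chi_1          1             I             -1            -I          
  chi_2          1             -1            1             -1          
  chi_3          1             -I            -1            I           

Spot check: chi_1(3) = zeta_4^(1*3) = zeta_4^3 = -I.

Derivation: Z/4Z is abelian, so all 4 irreducible complex representations are 1-dimensional. They are given by chi_k(m) = zeta_4^(k*m) for k = 0,...,3. Row orthogonality: sum_m chi_k(m) conj(chi_l(m)) = 4 * [k = l].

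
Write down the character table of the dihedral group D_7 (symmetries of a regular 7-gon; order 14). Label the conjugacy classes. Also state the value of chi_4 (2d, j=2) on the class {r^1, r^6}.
Conjugacy classes: {e} of size 1, {r^1, r^6} of size 2, {r^2, r^5} of size 2, {r^3, r^4} of size 2, {s, sr, ..., sr^6} of size 7.
Character table:
  irrep \ class              {e} (size 1)  {r^1, r^6} (size 2)  {r^2, r^5} (size 2)  {r^3, r^4} (size 2)  {s, sr, ..., sr^6} (size 7)
  chi_1 (triv)               1             1                    1                    1                    1                          
  chi_2 (sign: r->1, s->-1)  1             1                    1                    1                    -1                         
  chi_3 (2d, j=1)            2             2*cos(2*pi/7)        -2*cos(3*pi/7)       -2*cos(pi/7)         0                          
  chi_4 (2d, j=2)            2             -2*cos(3*pi/7)       -2*cos(pi/7)         2*cos(2*pi/7)        0                          
  chi_5 (2d, j=3)            2             -2*cos(pi/7)         2*cos(2*pi/7)        -2*cos(3*pi/7)       0                          

Spot check: chi_4 (2d, j=2) on {r^1, r^6} = -2*cos(3*pi/7).

Justification: D_7 has order 2*7 = 14 with 5 conjugacy classes, hence 5 irreducibles. Sum of squared dims 1 + 1 + 4 + 4 + 4 = 14 = |G|. Linear characters come from the abelianisation; the 2-dimensional irreps have character r^k -> 2*cos(2*pi*j*k/7), reflections -> 0.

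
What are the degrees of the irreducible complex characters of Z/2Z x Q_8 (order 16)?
Dimensions: 1, 1, 1, 1, 1, 1, 1, 1, 2, 2

Reasoning: There are 10 irreducibles (= number of conjugacy classes). Their dimensions d_i satisfy sum d_i^2 = |G| = 16: 1 + 1 + 1 + 1 + 1 + 1 + 1 + 1 + 4 + 4 = 16. (For the product with Z/2Z: each of the 2 1-dim characters of Z/2Z tensors with each irrep of Q_8, giving 2 copies of each Q_8-dimension.)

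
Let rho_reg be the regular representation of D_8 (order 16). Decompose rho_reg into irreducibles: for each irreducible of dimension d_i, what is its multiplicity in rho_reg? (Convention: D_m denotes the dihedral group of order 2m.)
Each irreducible V_i of dimension d_i appears with multiplicity d_i, i.e. rho_reg = (direct sum over all irreducibles V_i) d_i V_i. The irreducible dimensions for D_8 are 1, 1, 1, 1, 2, 2, 2: 4 irreducibles of dimension 1, each with multiplicity 1; 3 irreducibles of dimension 2, each with multiplicity 2. Total dimension 4*1*1 + 3*2*2 = 16 = |G|.

Justification: General theorem: in the regular representation of a finite group G, each irreducible appears with multiplicity equal to its dimension. Check: dim(rho_reg) = sum d_i^2 = 1 + 1 + 1 + 1 + 4 + 4 + 4 = 16 = |G|.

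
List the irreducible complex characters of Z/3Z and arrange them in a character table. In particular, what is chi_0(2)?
Character table of Z/3Z (irreps indexed chi_0,...,chi_2 with chi_k(m) = zeta_3^(k*m), zeta_3 = exp(2*pi*i/3)):
  irrep \ class  {0} (size 1)  {1} (size 1)    {2} (size 1)  
  chi_0          1             1               1             
  chi_1          1             exp(2*I*pi/3)   exp(-2*I*pi/3)
  chi_2          1             exp(-2*I*pi/3)  exp(2*I*pi/3) 

Spot check: chi_0(2) = zeta_3^(0*2) = zeta_3^0 = 1.

Derivation: Z/3Z is abelian, so all 3 irreducible complex representations are 1-dimensional. They are given by chi_k(m) = zeta_3^(k*m) for k = 0,...,2. Row orthogonality: sum_m chi_k(m) conj(chi_l(m)) = 3 * [k = l].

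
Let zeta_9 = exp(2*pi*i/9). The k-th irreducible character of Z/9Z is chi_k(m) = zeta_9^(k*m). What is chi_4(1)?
chi_4(1) = zeta_9^4 = exp(8*I*pi/9)

Explanation: chi_4(1) = zeta_9^(4*1) = zeta_9^4. Since zeta_9^9 = 1, this equals zeta_9^4 = exp(2*pi*i*4/9) = exp(8*I*pi/9).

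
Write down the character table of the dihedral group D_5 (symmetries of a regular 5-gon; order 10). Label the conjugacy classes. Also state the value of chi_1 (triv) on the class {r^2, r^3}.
Conjugacy classes: {e} of size 1, {r^1, r^4} of size 2, {r^2, r^3} of size 2, {s, sr, ..., sr^4} of size 5.
Character table:
  irrep \ class              {e} (size 1)  {r^1, r^4} (size 2)  {r^2, r^3} (size 2)  {s, sr, ..., sr^4} (size 5)
  chi_1 (triv)               1             1                    1                    1                          
  chi_2 (sign: r->1, s->-1)  1             1                    1                    -1                         
  chi_3 (2d, j=1)            2             -1/2 + sqrt(5)/2     -sqrt(5)/2 - 1/2     0                          
  chi_4 (2d, j=2)            2             -sqrt(5)/2 - 1/2     -1/2 + sqrt(5)/2     0                          

Spot check: chi_1 (triv) on {r^2, r^3} = 1.

Derivation: D_5 has order 2*5 = 10 with 4 conjugacy classes, hence 4 irreducibles. Sum of squared dims 1 + 1 + 4 + 4 = 10 = |G|. Linear characters come from the abelianisation; the 2-dimensional irreps have character r^k -> 2*cos(2*pi*j*k/5), reflections -> 0.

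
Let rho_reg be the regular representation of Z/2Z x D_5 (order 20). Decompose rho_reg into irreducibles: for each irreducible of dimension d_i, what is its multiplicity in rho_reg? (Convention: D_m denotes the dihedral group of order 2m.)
Each irreducible V_i of dimension d_i appears with multiplicity d_i, i.e. rho_reg = (direct sum over all irreducibles V_i) d_i V_i. The irreducible dimensions for Z/2Z x D_5 are 1, 1, 1, 1, 2, 2, 2, 2: 4 irreducibles of dimension 1, each with multiplicity 1; 4 irreducibles of dimension 2, each with multiplicity 2. Total dimension 4*1*1 + 4*2*2 = 20 = |G|.

Why: General theorem: in the regular representation of a finite group G, each irreducible appears with multiplicity equal to its dimension. Check: dim(rho_reg) = sum d_i^2 = 1 + 1 + 1 + 1 + 4 + 4 + 4 + 4 = 20 = |G|.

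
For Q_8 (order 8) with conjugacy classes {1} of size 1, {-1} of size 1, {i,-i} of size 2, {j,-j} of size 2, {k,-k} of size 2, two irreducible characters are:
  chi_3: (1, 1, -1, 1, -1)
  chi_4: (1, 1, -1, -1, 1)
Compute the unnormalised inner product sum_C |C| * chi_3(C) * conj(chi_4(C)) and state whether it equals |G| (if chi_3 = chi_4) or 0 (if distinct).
Sum = 0; so <chi_3, chi_4> = 0 (distinct irreducibles are orthogonal).

Explanation: Compute term by term over conjugacy classes (|C| * chi_3(C) * conj(chi_4(C))):
  1*(1)*conj(1) + 1*(1)*conj(1) + 2*(-1)*conj(-1) + 2*(1)*conj(-1) + 2*(-1)*conj(1)
  = (1) + (1) + (2) + (-2) + (-2)
  = 0.
Dividing by |G| = 8 gives 0/8 = 0, matching the row-orthogonality relation <chi_3, chi_4> = [chi_3 = chi_4].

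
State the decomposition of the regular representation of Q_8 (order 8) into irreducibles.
Each irreducible V_i of dimension d_i appears with multiplicity d_i, i.e. rho_reg = (direct sum over all irreducibles V_i) d_i V_i. The irreducible dimensions for Q_8 are 1, 1, 1, 1, 2: 4 irreducibles of dimension 1, each with multiplicity 1; 1 irreducible of dimension 2, with multiplicity 2. Total dimension 4*1*1 + 1*2*2 = 8 = |G|.

Derivation: General theorem: in the regular representation of a finite group G, each irreducible appears with multiplicity equal to its dimension. Check: dim(rho_reg) = sum d_i^2 = 1 + 1 + 1 + 1 + 4 = 8 = |G|.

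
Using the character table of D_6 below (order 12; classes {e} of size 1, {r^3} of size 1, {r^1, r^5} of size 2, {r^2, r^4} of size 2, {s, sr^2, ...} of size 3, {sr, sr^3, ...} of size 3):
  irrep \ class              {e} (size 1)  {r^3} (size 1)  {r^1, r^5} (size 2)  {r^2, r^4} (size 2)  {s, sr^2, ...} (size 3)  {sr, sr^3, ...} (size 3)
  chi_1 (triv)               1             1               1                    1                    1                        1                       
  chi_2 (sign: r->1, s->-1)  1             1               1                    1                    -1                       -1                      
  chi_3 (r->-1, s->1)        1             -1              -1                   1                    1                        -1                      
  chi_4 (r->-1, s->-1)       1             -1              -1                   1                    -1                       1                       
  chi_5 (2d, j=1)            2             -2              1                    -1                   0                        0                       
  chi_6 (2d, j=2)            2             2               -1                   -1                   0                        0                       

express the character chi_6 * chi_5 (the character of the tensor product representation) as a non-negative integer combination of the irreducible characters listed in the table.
chi_6 tensor chi_5 = chi_3 + chi_4 + chi_5 (all other irreducibles have multiplicity 0).

Solution. The character of a tensor product is the pointwise product (chi_6 * chi_5)(C) = chi_6(C) * chi_5(C):
  {e}: (2)*(2), {r^3}: (2)*(-2), {r^1, r^5}: (-1)*(1), {r^2, r^4}: (-1)*(-1), {s, sr^2, ...}: (0)*(0), {sr, sr^3, ...}: (0)*(0)
so (chi_6 * chi_5) takes values
  {e} -> 4, {r^3} -> -4, {r^1, r^5} -> -1, {r^2, r^4} -> 1, {s, sr^2, ...} -> 0, {sr, sr^3, ...} -> 0.
Now take the inner product of this character with each irreducible chi from the table, <chi_6*chi_5, chi> = (1/12) sum_C |C| (chi_6*chi_5)(C) conj(chi(C)):
  <chi_6*chi_5, chi_1> = (1/12)[1*(4)*conj(1) + 1*(-4)*conj(1) + 2*(-1)*conj(1) + 2*(1)*conj(1) + 3*(0)*conj(1) + 3*(0)*conj(1)]
      = (1/12)[(4) + (-4) + (-2) + (2) + (0) + (0)] = 0/12 = 0
  <chi_6*chi_5, chi_2> = (1/12)[1*(4)*conj(1) + 1*(-4)*conj(1) + 2*(-1)*conj(1) + 2*(1)*conj(1) + 3*(0)*conj(-1) + 3*(0)*conj(-1)]
      = (1/12)[(4) + (-4) + (-2) + (2) + (0) + (0)] = 0/12 = 0
  <chi_6*chi_5, chi_3> = (1/12)[1*(4)*conj(1) + 1*(-4)*conj(-1) + 2*(-1)*conj(-1) + 2*(1)*conj(1) + 3*(0)*conj(1) + 3*(0)*conj(-1)]
      = (1/12)[(4) + (4) + (2) + (2) + (0) + (0)] = 12/12 = 1
  <chi_6*chi_5, chi_4> = (1/12)[1*(4)*conj(1) + 1*(-4)*conj(-1) + 2*(-1)*conj(-1) + 2*(1)*conj(1) + 3*(0)*conj(-1) + 3*(0)*conj(1)]
      = (1/12)[(4) + (4) + (2) + (2) + (0) + (0)] = 12/12 = 1
  <chi_6*chi_5, chi_5> = (1/12)[1*(4)*conj(2) + 1*(-4)*conj(-2) + 2*(-1)*conj(1) + 2*(1)*conj(-1) + 3*(0)*conj(0) + 3*(0)*conj(0)]
      = (1/12)[(8) + (8) + (-2) + (-2) + (0) + (0)] = 12/12 = 1
  <chi_6*chi_5, chi_6> = (1/12)[1*(4)*conj(2) + 1*(-4)*conj(2) + 2*(-1)*conj(-1) + 2*(1)*conj(-1) + 3*(0)*conj(0) + 3*(0)*conj(0)]
      = (1/12)[(8) + (-8) + (2) + (-2) + (0) + (0)] = 0/12 = 0
Hence the multiplicities are chi_3: 1, chi_4: 1, chi_5: 1. Dimension check: dim(chi_6)*dim(chi_5) = 2*2 = 4 and sum (mult * dim) = 1*1 + 1*1 + 1*2 = 4.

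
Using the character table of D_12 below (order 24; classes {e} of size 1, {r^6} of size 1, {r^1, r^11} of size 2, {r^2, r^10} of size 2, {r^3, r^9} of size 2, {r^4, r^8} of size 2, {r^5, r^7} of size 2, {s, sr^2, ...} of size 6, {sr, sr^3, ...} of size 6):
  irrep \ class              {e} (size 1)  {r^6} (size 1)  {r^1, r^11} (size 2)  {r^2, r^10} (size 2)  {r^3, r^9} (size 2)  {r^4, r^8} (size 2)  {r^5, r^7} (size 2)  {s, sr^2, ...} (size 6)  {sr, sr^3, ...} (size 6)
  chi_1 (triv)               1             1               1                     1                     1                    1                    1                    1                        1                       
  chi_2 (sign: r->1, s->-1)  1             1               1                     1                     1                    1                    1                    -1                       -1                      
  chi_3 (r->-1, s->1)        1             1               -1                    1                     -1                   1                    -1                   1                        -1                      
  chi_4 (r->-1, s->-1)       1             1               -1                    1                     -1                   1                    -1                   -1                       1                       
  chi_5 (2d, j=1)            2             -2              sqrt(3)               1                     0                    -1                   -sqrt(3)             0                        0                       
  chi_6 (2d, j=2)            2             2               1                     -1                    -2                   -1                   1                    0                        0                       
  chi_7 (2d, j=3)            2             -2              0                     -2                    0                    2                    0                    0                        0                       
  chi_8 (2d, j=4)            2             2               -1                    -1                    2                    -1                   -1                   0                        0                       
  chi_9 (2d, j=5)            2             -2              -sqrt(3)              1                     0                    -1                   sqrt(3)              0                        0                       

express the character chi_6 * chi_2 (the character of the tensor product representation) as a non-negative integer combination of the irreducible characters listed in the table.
chi_6 tensor chi_2 = chi_6 (all other irreducibles have multiplicity 0).

Derivation: The character of a tensor product is the pointwise product (chi_6 * chi_2)(C) = chi_6(C) * chi_2(C):
  {e}: (2)*(1), {r^6}: (2)*(1), {r^1, r^11}: (1)*(1), {r^2, r^10}: (-1)*(1), {r^3, r^9}: (-2)*(1), {r^4, r^8}: (-1)*(1), {r^5, r^7}: (1)*(1), {s, sr^2, ...}: (0)*(-1), {sr, sr^3, ...}: (0)*(-1)
so (chi_6 * chi_2) takes values
  {e} -> 2, {r^6} -> 2, {r^1, r^11} -> 1, {r^2, r^10} -> -1, {r^3, r^9} -> -2, {r^4, r^8} -> -1, {r^5, r^7} -> 1, {s, sr^2, ...} -> 0, {sr, sr^3, ...} -> 0.
Now take the inner product of this character with each irreducible chi from the table, <chi_6*chi_2, chi> = (1/24) sum_C |C| (chi_6*chi_2)(C) conj(chi(C)):
  <chi_6*chi_2, chi_1> = (1/24)[1*(2)*conj(1) + 1*(2)*conj(1) + 2*(1)*conj(1) + 2*(-1)*conj(1) + 2*(-2)*conj(1) + 2*(-1)*conj(1) + 2*(1)*conj(1) + 6*(0)*conj(1) + 6*(0)*conj(1)]
      = (1/24)[(2) + (2) + (2) + (-2) + (-4) + (-2) + (2) + (0) + (0)] = 0/24 = 0
  <chi_6*chi_2, chi_2> = (1/24)[1*(2)*conj(1) + 1*(2)*conj(1) + 2*(1)*conj(1) + 2*(-1)*conj(1) + 2*(-2)*conj(1) + 2*(-1)*conj(1) + 2*(1)*conj(1) + 6*(0)*conj(-1) + 6*(0)*conj(-1)]
      = (1/24)[(2) + (2) + (2) + (-2) + (-4) + (-2) + (2) + (0) + (0)] = 0/24 = 0
  <chi_6*chi_2, chi_3> = (1/24)[1*(2)*conj(1) + 1*(2)*conj(1) + 2*(1)*conj(-1) + 2*(-1)*conj(1) + 2*(-2)*conj(-1) + 2*(-1)*conj(1) + 2*(1)*conj(-1) + 6*(0)*conj(1) + 6*(0)*conj(-1)]
      = (1/24)[(2) + (2) + (-2) + (-2) + (4) + (-2) + (-2) + (0) + (0)] = 0/24 = 0
  <chi_6*chi_2, chi_4> = (1/24)[1*(2)*conj(1) + 1*(2)*conj(1) + 2*(1)*conj(-1) + 2*(-1)*conj(1) + 2*(-2)*conj(-1) + 2*(-1)*conj(1) + 2*(1)*conj(-1) + 6*(0)*conj(-1) + 6*(0)*conj(1)]
      = (1/24)[(2) + (2) + (-2) + (-2) + (4) + (-2) + (-2) + (0) + (0)] = 0/24 = 0
  <chi_6*chi_2, chi_5> = (1/24)[1*(2)*conj(2) + 1*(2)*conj(-2) + 2*(1)*conj(sqrt(3)) + 2*(-1)*conj(1) + 2*(-2)*conj(0) + 2*(-1)*conj(-1) + 2*(1)*conj(-sqrt(3)) + 6*(0)*conj(0) + 6*(0)*conj(0)]
      = (1/24)[(4) + (-4) + (2*sqrt(3)) + (-2) + (0) + (2) + (-2*sqrt(3)) + (0) + (0)] = 0/24 = 0
  <chi_6*chi_2, chi_6> = (1/24)[1*(2)*conj(2) + 1*(2)*conj(2) + 2*(1)*conj(1) + 2*(-1)*conj(-1) + 2*(-2)*conj(-2) + 2*(-1)*conj(-1) + 2*(1)*conj(1) + 6*(0)*conj(0) + 6*(0)*conj(0)]
      = (1/24)[(4) + (4) + (2) + (2) + (8) + (2) + (2) + (0) + (0)] = 24/24 = 1
  <chi_6*chi_2, chi_7> = (1/24)[1*(2)*conj(2) + 1*(2)*conj(-2) + 2*(1)*conj(0) + 2*(-1)*conj(-2) + 2*(-2)*conj(0) + 2*(-1)*conj(2) + 2*(1)*conj(0) + 6*(0)*conj(0) + 6*(0)*conj(0)]
      = (1/24)[(4) + (-4) + (0) + (4) + (0) + (-4) + (0) + (0) + (0)] = 0/24 = 0
  <chi_6*chi_2, chi_8> = (1/24)[1*(2)*conj(2) + 1*(2)*conj(2) + 2*(1)*conj(-1) + 2*(-1)*conj(-1) + 2*(-2)*conj(2) + 2*(-1)*conj(-1) + 2*(1)*conj(-1) + 6*(0)*conj(0) + 6*(0)*conj(0)]
      = (1/24)[(4) + (4) + (-2) + (2) + (-8) + (2) + (-2) + (0) + (0)] = 0/24 = 0
  <chi_6*chi_2, chi_9> = (1/24)[1*(2)*conj(2) + 1*(2)*conj(-2) + 2*(1)*conj(-sqrt(3)) + 2*(-1)*conj(1) + 2*(-2)*conj(0) + 2*(-1)*conj(-1) + 2*(1)*conj(sqrt(3)) + 6*(0)*conj(0) + 6*(0)*conj(0)]
      = (1/24)[(4) + (-4) + (-2*sqrt(3)) + (-2) + (0) + (2) + (2*sqrt(3)) + (0) + (0)] = 0/24 = 0
Hence the multiplicities are chi_6: 1. Dimension check: dim(chi_6)*dim(chi_2) = 2*1 = 2 and sum (mult * dim) = 1*2 = 2.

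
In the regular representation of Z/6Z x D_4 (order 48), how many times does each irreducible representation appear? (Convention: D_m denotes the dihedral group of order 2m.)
Each irreducible V_i of dimension d_i appears with multiplicity d_i, i.e. rho_reg = (direct sum over all irreducibles V_i) d_i V_i. The irreducible dimensions for Z/6Z x D_4 are 1, 1, 1, 1, 1, 1, 1, 1, 1, 1, 1, 1, 1, 1, 1, 1, 1, 1, 1, 1, 1, 1, 1, 1, 2, 2, 2, 2, 2, 2: 24 irreducibles of dimension 1, each with multiplicity 1; 6 irreducibles of dimension 2, each with multiplicity 2. Total dimension 24*1*1 + 6*2*2 = 48 = |G|.

Reasoning: General theorem: in the regular representation of a finite group G, each irreducible appears with multiplicity equal to its dimension. Check: dim(rho_reg) = sum d_i^2 = 1 + 1 + 1 + 1 + 1 + 1 + 1 + 1 + 1 + 1 + 1 + 1 + 1 + 1 + 1 + 1 + 1 + 1 + 1 + 1 + 1 + 1 + 1 + 1 + 4 + 4 + 4 + 4 + 4 + 4 = 48 = |G|.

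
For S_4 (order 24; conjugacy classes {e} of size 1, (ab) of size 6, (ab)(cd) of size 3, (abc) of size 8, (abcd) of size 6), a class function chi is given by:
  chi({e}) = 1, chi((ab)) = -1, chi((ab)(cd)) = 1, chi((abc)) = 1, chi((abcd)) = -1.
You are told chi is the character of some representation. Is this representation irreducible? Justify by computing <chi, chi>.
Irreducible: <chi, chi> = 1.

Why: <chi, chi> = (1/|G|) sum_C |C| * |chi(C)|^2 = (1/24)[1*|1|^2 + 6*|-1|^2 + 3*|1|^2 + 8*|1|^2 + 6*|-1|^2]
  = (1/24)[(1) + (6) + (3) + (8) + (6)] = 24/24 = 1.
A character is irreducible iff <chi, chi> = 1, so this representation is irreducible.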